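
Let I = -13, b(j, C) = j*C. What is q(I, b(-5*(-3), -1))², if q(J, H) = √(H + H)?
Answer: -30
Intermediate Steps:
b(j, C) = C*j
q(J, H) = √2*√H (q(J, H) = √(2*H) = √2*√H)
q(I, b(-5*(-3), -1))² = (√2*√(-(-5)*(-3)))² = (√2*√(-1*15))² = (√2*√(-15))² = (√2*(I*√15))² = (I*√30)² = -30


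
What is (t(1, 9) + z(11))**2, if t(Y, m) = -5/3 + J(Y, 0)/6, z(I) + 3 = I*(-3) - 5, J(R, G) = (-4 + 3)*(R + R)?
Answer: 1849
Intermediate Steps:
J(R, G) = -2*R
z(I) = -8 - 3*I (z(I) = -3 + (I*(-3) - 5) = -3 + (-3*I - 5) = -3 + (-5 - 3*I) = -8 - 3*I)
t(Y, m) = -5/3 - Y/3 (t(Y, m) = -5/3 - 2*Y/6 = -5*1/3 - 2*Y*(1/6) = -5/3 - Y/3)
(t(1, 9) + z(11))**2 = ((-5/3 - 1/3*1) + (-8 - 3*11))**2 = ((-5/3 - 1/3) + (-8 - 33))**2 = (-2 - 41)**2 = (-43)**2 = 1849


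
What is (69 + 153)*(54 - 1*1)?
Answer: 11766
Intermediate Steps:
(69 + 153)*(54 - 1*1) = 222*(54 - 1) = 222*53 = 11766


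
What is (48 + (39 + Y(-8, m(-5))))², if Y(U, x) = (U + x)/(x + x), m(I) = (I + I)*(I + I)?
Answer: 19123129/2500 ≈ 7649.3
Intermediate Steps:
m(I) = 4*I² (m(I) = (2*I)*(2*I) = 4*I²)
Y(U, x) = (U + x)/(2*x) (Y(U, x) = (U + x)/((2*x)) = (U + x)*(1/(2*x)) = (U + x)/(2*x))
(48 + (39 + Y(-8, m(-5))))² = (48 + (39 + (-8 + 4*(-5)²)/(2*((4*(-5)²)))))² = (48 + (39 + (-8 + 4*25)/(2*((4*25)))))² = (48 + (39 + (½)*(-8 + 100)/100))² = (48 + (39 + (½)*(1/100)*92))² = (48 + (39 + 23/50))² = (48 + 1973/50)² = (4373/50)² = 19123129/2500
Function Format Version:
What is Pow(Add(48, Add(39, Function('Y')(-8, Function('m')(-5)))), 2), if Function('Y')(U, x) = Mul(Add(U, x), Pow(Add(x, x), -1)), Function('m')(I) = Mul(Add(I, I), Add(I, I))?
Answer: Rational(19123129, 2500) ≈ 7649.3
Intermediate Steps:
Function('m')(I) = Mul(4, Pow(I, 2)) (Function('m')(I) = Mul(Mul(2, I), Mul(2, I)) = Mul(4, Pow(I, 2)))
Function('Y')(U, x) = Mul(Rational(1, 2), Pow(x, -1), Add(U, x)) (Function('Y')(U, x) = Mul(Add(U, x), Pow(Mul(2, x), -1)) = Mul(Add(U, x), Mul(Rational(1, 2), Pow(x, -1))) = Mul(Rational(1, 2), Pow(x, -1), Add(U, x)))
Pow(Add(48, Add(39, Function('Y')(-8, Function('m')(-5)))), 2) = Pow(Add(48, Add(39, Mul(Rational(1, 2), Pow(Mul(4, Pow(-5, 2)), -1), Add(-8, Mul(4, Pow(-5, 2)))))), 2) = Pow(Add(48, Add(39, Mul(Rational(1, 2), Pow(Mul(4, 25), -1), Add(-8, Mul(4, 25))))), 2) = Pow(Add(48, Add(39, Mul(Rational(1, 2), Pow(100, -1), Add(-8, 100)))), 2) = Pow(Add(48, Add(39, Mul(Rational(1, 2), Rational(1, 100), 92))), 2) = Pow(Add(48, Add(39, Rational(23, 50))), 2) = Pow(Add(48, Rational(1973, 50)), 2) = Pow(Rational(4373, 50), 2) = Rational(19123129, 2500)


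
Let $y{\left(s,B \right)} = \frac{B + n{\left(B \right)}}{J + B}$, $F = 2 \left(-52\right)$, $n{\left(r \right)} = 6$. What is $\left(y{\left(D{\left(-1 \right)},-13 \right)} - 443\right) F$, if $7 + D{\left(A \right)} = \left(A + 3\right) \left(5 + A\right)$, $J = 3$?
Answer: $\frac{229996}{5} \approx 45999.0$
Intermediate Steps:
$F = -104$
$D{\left(A \right)} = -7 + \left(3 + A\right) \left(5 + A\right)$ ($D{\left(A \right)} = -7 + \left(A + 3\right) \left(5 + A\right) = -7 + \left(3 + A\right) \left(5 + A\right)$)
$y{\left(s,B \right)} = \frac{6 + B}{3 + B}$ ($y{\left(s,B \right)} = \frac{B + 6}{3 + B} = \frac{6 + B}{3 + B}$)
$\left(y{\left(D{\left(-1 \right)},-13 \right)} - 443\right) F = \left(\frac{6 - 13}{3 - 13} - 443\right) \left(-104\right) = \left(\frac{1}{-10} \left(-7\right) - 443\right) \left(-104\right) = \left(\left(- \frac{1}{10}\right) \left(-7\right) - 443\right) \left(-104\right) = \left(\frac{7}{10} - 443\right) \left(-104\right) = \left(- \frac{4423}{10}\right) \left(-104\right) = \frac{229996}{5}$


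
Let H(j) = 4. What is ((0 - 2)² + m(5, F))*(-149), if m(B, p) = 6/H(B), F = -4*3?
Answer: -1639/2 ≈ -819.50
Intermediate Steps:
F = -12
m(B, p) = 3/2 (m(B, p) = 6/4 = 6*(¼) = 3/2)
((0 - 2)² + m(5, F))*(-149) = ((0 - 2)² + 3/2)*(-149) = ((-2)² + 3/2)*(-149) = (4 + 3/2)*(-149) = (11/2)*(-149) = -1639/2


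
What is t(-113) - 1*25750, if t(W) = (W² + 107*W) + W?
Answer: -25185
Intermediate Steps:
t(W) = W² + 108*W
t(-113) - 1*25750 = -113*(108 - 113) - 1*25750 = -113*(-5) - 25750 = 565 - 25750 = -25185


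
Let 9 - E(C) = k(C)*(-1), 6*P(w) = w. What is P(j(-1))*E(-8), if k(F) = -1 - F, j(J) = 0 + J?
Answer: -8/3 ≈ -2.6667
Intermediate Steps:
j(J) = J
P(w) = w/6
E(C) = 8 - C (E(C) = 9 - (-1 - C)*(-1) = 9 - (1 + C) = 9 + (-1 - C) = 8 - C)
P(j(-1))*E(-8) = ((⅙)*(-1))*(8 - 1*(-8)) = -(8 + 8)/6 = -⅙*16 = -8/3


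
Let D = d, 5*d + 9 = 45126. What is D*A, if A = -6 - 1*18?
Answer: -1082808/5 ≈ -2.1656e+5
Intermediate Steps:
d = 45117/5 (d = -9/5 + (⅕)*45126 = -9/5 + 45126/5 = 45117/5 ≈ 9023.4)
D = 45117/5 ≈ 9023.4
A = -24 (A = -6 - 18 = -24)
D*A = (45117/5)*(-24) = -1082808/5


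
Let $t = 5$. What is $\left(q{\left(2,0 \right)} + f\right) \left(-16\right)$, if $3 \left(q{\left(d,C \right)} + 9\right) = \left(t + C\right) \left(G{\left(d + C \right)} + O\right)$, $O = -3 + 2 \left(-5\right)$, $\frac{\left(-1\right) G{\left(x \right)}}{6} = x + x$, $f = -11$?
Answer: $\frac{3920}{3} \approx 1306.7$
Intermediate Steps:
$G{\left(x \right)} = - 12 x$ ($G{\left(x \right)} = - 6 \left(x + x\right) = - 6 \cdot 2 x = - 12 x$)
$O = -13$ ($O = -3 - 10 = -13$)
$q{\left(d,C \right)} = -9 + \frac{\left(5 + C\right) \left(-13 - 12 C - 12 d\right)}{3}$ ($q{\left(d,C \right)} = -9 + \frac{\left(5 + C\right) \left(- 12 \left(d + C\right) - 13\right)}{3} = -9 + \frac{\left(5 + C\right) \left(- 12 \left(C + d\right) - 13\right)}{3} = -9 + \frac{\left(5 + C\right) \left(\left(- 12 C - 12 d\right) - 13\right)}{3} = -9 + \frac{\left(5 + C\right) \left(-13 - 12 C - 12 d\right)}{3}$)
$\left(q{\left(2,0 \right)} + f\right) \left(-16\right) = \left(\left(- \frac{92}{3} - 40 - 0 - 0 \left(0 + 2\right)\right) - 11\right) \left(-16\right) = \left(\left(- \frac{92}{3} - 40 + 0 - 0 \cdot 2\right) - 11\right) \left(-16\right) = \left(\left(- \frac{92}{3} - 40 + 0 + 0\right) - 11\right) \left(-16\right) = \left(- \frac{212}{3} - 11\right) \left(-16\right) = \left(- \frac{245}{3}\right) \left(-16\right) = \frac{3920}{3}$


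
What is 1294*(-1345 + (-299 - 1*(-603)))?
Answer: -1347054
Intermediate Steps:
1294*(-1345 + (-299 - 1*(-603))) = 1294*(-1345 + (-299 + 603)) = 1294*(-1345 + 304) = 1294*(-1041) = -1347054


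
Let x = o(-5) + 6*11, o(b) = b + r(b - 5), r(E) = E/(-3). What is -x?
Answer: -193/3 ≈ -64.333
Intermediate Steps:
r(E) = -E/3 (r(E) = E*(-⅓) = -E/3)
o(b) = 5/3 + 2*b/3 (o(b) = b - (b - 5)/3 = b - (-5 + b)/3 = b + (5/3 - b/3) = 5/3 + 2*b/3)
x = 193/3 (x = (5/3 + (⅔)*(-5)) + 6*11 = (5/3 - 10/3) + 66 = -5/3 + 66 = 193/3 ≈ 64.333)
-x = -1*193/3 = -193/3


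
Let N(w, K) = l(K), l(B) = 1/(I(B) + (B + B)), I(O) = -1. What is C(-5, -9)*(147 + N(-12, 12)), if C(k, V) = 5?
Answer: 16910/23 ≈ 735.22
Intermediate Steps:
l(B) = 1/(-1 + 2*B) (l(B) = 1/(-1 + (B + B)) = 1/(-1 + 2*B))
N(w, K) = 1/(-1 + 2*K)
C(-5, -9)*(147 + N(-12, 12)) = 5*(147 + 1/(-1 + 2*12)) = 5*(147 + 1/(-1 + 24)) = 5*(147 + 1/23) = 5*(3382/23) = 16910/23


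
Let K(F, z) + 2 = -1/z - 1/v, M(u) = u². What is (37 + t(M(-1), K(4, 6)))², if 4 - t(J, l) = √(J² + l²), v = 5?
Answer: (1230 - √5941)²/900 ≈ 1476.9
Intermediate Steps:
K(F, z) = -11/5 - 1/z (K(F, z) = -2 + (-1/z - 1/5) = -2 + (-1/z - 1*⅕) = -2 + (-1/z - ⅕) = -2 + (-⅕ - 1/z) = -11/5 - 1/z)
t(J, l) = 4 - √(J² + l²)
(37 + t(M(-1), K(4, 6)))² = (37 + (4 - √(((-1)²)² + (-11/5 - 1/6)²)))² = (37 + (4 - √(1² + (-11/5 - 1*⅙)²)))² = (37 + (4 - √(1 + (-11/5 - ⅙)²)))² = (37 + (4 - √(1 + (-71/30)²)))² = (37 + (4 - √(1 + 5041/900)))² = (37 + (4 - √(5941/900)))² = (37 + (4 - √5941/30))² = (41 - √5941/30)²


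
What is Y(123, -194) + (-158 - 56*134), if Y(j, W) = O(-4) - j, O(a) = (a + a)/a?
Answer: -7783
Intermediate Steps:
O(a) = 2 (O(a) = (2*a)/a = 2)
Y(j, W) = 2 - j
Y(123, -194) + (-158 - 56*134) = (2 - 1*123) + (-158 - 56*134) = (2 - 123) + (-158 - 7504) = -121 - 7662 = -7783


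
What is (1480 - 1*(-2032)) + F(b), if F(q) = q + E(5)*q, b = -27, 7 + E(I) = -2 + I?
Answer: 3593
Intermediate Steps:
E(I) = -9 + I (E(I) = -7 + (-2 + I) = -9 + I)
F(q) = -3*q (F(q) = q + (-9 + 5)*q = q - 4*q = -3*q)
(1480 - 1*(-2032)) + F(b) = (1480 - 1*(-2032)) - 3*(-27) = (1480 + 2032) + 81 = 3512 + 81 = 3593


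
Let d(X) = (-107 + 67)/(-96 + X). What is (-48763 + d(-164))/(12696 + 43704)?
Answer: -633917/733200 ≈ -0.86459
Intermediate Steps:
d(X) = -40/(-96 + X)
(-48763 + d(-164))/(12696 + 43704) = (-48763 - 40/(-96 - 164))/(12696 + 43704) = (-48763 - 40/(-260))/56400 = (-48763 - 40*(-1/260))*(1/56400) = (-48763 + 2/13)*(1/56400) = -633917/13*1/56400 = -633917/733200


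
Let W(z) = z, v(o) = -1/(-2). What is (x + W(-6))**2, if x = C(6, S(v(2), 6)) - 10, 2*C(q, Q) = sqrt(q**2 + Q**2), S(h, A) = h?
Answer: (64 - sqrt(145))**2/16 ≈ 168.73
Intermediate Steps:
v(o) = 1/2 (v(o) = -1*(-1/2) = 1/2)
C(q, Q) = sqrt(Q**2 + q**2)/2 (C(q, Q) = sqrt(q**2 + Q**2)/2 = sqrt(Q**2 + q**2)/2)
x = -10 + sqrt(145)/4 (x = sqrt((1/2)**2 + 6**2)/2 - 10 = sqrt(1/4 + 36)/2 - 10 = sqrt(145/4)/2 - 10 = (sqrt(145)/2)/2 - 10 = sqrt(145)/4 - 10 = -10 + sqrt(145)/4 ≈ -6.9896)
(x + W(-6))**2 = ((-10 + sqrt(145)/4) - 6)**2 = (-16 + sqrt(145)/4)**2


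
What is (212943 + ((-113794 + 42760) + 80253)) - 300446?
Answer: -78284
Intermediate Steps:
(212943 + ((-113794 + 42760) + 80253)) - 300446 = (212943 + (-71034 + 80253)) - 300446 = (212943 + 9219) - 300446 = 222162 - 300446 = -78284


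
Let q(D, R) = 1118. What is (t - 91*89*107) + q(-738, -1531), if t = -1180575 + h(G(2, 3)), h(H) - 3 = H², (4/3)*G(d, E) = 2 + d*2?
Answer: -8184107/4 ≈ -2.0460e+6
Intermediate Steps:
G(d, E) = 3/2 + 3*d/2 (G(d, E) = 3*(2 + d*2)/4 = 3*(2 + 2*d)/4 = 3/2 + 3*d/2)
h(H) = 3 + H²
t = -4722207/4 (t = -1180575 + (3 + (3/2 + (3/2)*2)²) = -1180575 + (3 + (3/2 + 3)²) = -1180575 + (3 + (9/2)²) = -1180575 + (3 + 81/4) = -1180575 + 93/4 = -4722207/4 ≈ -1.1806e+6)
(t - 91*89*107) + q(-738, -1531) = (-4722207/4 - 91*89*107) + 1118 = (-4722207/4 - 8099*107) + 1118 = (-4722207/4 - 866593) + 1118 = -8188579/4 + 1118 = -8184107/4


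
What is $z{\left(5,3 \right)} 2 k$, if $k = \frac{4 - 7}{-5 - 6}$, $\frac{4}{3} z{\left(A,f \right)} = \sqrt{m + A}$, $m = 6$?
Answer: $\frac{9 \sqrt{11}}{22} \approx 1.3568$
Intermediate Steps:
$z{\left(A,f \right)} = \frac{3 \sqrt{6 + A}}{4}$
$k = \frac{3}{11}$ ($k = - \frac{3}{-11} = \left(-3\right) \left(- \frac{1}{11}\right) = \frac{3}{11} \approx 0.27273$)
$z{\left(5,3 \right)} 2 k = \frac{3 \sqrt{6 + 5}}{4} \cdot 2 \cdot \frac{3}{11} = \frac{3 \sqrt{11}}{4} \cdot 2 \cdot \frac{3}{11} = \frac{3 \sqrt{11}}{2} \cdot \frac{3}{11} = \frac{9 \sqrt{11}}{22}$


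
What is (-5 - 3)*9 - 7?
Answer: -79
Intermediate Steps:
(-5 - 3)*9 - 7 = -8*9 - 7 = -72 - 7 = -79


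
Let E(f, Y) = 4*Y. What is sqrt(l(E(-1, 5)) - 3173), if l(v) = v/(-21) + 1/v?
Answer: I*sqrt(139969095)/210 ≈ 56.337*I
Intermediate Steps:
l(v) = 1/v - v/21 (l(v) = v*(-1/21) + 1/v = -v/21 + 1/v = 1/v - v/21)
sqrt(l(E(-1, 5)) - 3173) = sqrt((1/(4*5) - 4*5/21) - 3173) = sqrt((1/20 - 1/21*20) - 3173) = sqrt((1/20 - 20/21) - 3173) = sqrt(-379/420 - 3173) = sqrt(-1333039/420) = I*sqrt(139969095)/210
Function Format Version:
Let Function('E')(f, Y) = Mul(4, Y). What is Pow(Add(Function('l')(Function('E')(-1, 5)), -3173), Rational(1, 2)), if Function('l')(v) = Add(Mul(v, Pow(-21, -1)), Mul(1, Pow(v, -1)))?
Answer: Mul(Rational(1, 210), I, Pow(139969095, Rational(1, 2))) ≈ Mul(56.337, I)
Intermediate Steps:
Function('l')(v) = Add(Pow(v, -1), Mul(Rational(-1, 21), v)) (Function('l')(v) = Add(Mul(v, Rational(-1, 21)), Pow(v, -1)) = Add(Mul(Rational(-1, 21), v), Pow(v, -1)) = Add(Pow(v, -1), Mul(Rational(-1, 21), v)))
Pow(Add(Function('l')(Function('E')(-1, 5)), -3173), Rational(1, 2)) = Pow(Add(Add(Pow(Mul(4, 5), -1), Mul(Rational(-1, 21), Mul(4, 5))), -3173), Rational(1, 2)) = Pow(Add(Add(Pow(20, -1), Mul(Rational(-1, 21), 20)), -3173), Rational(1, 2)) = Pow(Add(Add(Rational(1, 20), Rational(-20, 21)), -3173), Rational(1, 2)) = Pow(Add(Rational(-379, 420), -3173), Rational(1, 2)) = Pow(Rational(-1333039, 420), Rational(1, 2)) = Mul(Rational(1, 210), I, Pow(139969095, Rational(1, 2)))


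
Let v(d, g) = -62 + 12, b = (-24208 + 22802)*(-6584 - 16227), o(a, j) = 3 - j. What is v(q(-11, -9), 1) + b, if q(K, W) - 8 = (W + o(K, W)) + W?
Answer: 32072216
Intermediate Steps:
q(K, W) = 11 + W (q(K, W) = 8 + ((W + (3 - W)) + W) = 8 + (3 + W) = 11 + W)
b = 32072266 (b = -1406*(-22811) = 32072266)
v(d, g) = -50
v(q(-11, -9), 1) + b = -50 + 32072266 = 32072216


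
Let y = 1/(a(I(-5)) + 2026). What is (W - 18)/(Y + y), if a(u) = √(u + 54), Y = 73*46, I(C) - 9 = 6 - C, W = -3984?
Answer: -55160588679084/46284178913345 - 4002*√74/46284178913345 ≈ -1.1918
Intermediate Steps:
I(C) = 15 - C (I(C) = 9 + (6 - C) = 15 - C)
Y = 3358
a(u) = √(54 + u)
y = 1/(2026 + √74) (y = 1/(√(54 + (15 - 1*(-5))) + 2026) = 1/(√(54 + (15 + 5)) + 2026) = 1/(√(54 + 20) + 2026) = 1/(√74 + 2026) = 1/(2026 + √74) ≈ 0.00049150)
(W - 18)/(Y + y) = (-3984 - 18)/(3358 + (1013/2052301 - √74/4104602)) = -4002/(6891627771/2052301 - √74/4104602)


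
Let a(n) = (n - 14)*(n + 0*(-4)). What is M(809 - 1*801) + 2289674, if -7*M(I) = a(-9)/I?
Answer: 128221537/56 ≈ 2.2897e+6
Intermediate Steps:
a(n) = n*(-14 + n) (a(n) = (-14 + n)*(n + 0) = (-14 + n)*n = n*(-14 + n))
M(I) = -207/(7*I) (M(I) = -(-9*(-14 - 9))/(7*I) = -(-9*(-23))/(7*I) = -207/(7*I))
M(809 - 1*801) + 2289674 = -207/(7*(809 - 1*801)) + 2289674 = -207/(7*(809 - 801)) + 2289674 = -207/7/8 + 2289674 = -207/7*⅛ + 2289674 = -207/56 + 2289674 = 128221537/56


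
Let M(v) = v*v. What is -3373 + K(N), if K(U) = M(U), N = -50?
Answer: -873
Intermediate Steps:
M(v) = v²
K(U) = U²
-3373 + K(N) = -3373 + (-50)² = -3373 + 2500 = -873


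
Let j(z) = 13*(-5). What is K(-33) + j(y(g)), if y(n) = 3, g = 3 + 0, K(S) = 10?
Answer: -55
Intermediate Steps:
g = 3
j(z) = -65
K(-33) + j(y(g)) = 10 - 65 = -55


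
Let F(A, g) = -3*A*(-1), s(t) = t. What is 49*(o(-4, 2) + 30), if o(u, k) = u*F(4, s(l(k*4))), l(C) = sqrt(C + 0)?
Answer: -882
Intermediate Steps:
l(C) = sqrt(C)
F(A, g) = 3*A
o(u, k) = 12*u (o(u, k) = u*(3*4) = u*12 = 12*u)
49*(o(-4, 2) + 30) = 49*(12*(-4) + 30) = 49*(-48 + 30) = 49*(-18) = -882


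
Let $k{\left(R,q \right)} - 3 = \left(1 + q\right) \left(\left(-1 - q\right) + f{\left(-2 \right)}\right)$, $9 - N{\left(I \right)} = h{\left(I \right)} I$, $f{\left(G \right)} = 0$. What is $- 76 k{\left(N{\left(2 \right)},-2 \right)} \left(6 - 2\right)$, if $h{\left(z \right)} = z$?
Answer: $-608$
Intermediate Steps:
$N{\left(I \right)} = 9 - I^{2}$ ($N{\left(I \right)} = 9 - I I = 9 - I^{2}$)
$k{\left(R,q \right)} = 3 + \left(1 + q\right) \left(-1 - q\right)$ ($k{\left(R,q \right)} = 3 + \left(1 + q\right) \left(\left(-1 - q\right) + 0\right) = 3 + \left(1 + q\right) \left(-1 - q\right)$)
$- 76 k{\left(N{\left(2 \right)},-2 \right)} \left(6 - 2\right) = - 76 \left(2 - \left(-2\right)^{2} - -4\right) \left(6 - 2\right) = - 76 \left(2 - 4 + 4\right) 4 = - 76 \cdot 2 \cdot 4 = \left(-76\right) 8 = -608$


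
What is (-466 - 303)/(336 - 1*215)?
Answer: -769/121 ≈ -6.3554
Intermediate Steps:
(-466 - 303)/(336 - 1*215) = -769/(336 - 215) = -769/121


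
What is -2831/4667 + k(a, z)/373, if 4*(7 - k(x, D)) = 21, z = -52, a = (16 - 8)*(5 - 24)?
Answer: -4191183/6963164 ≈ -0.60191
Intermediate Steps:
a = -152 (a = 8*(-19) = -152)
k(x, D) = 7/4 (k(x, D) = 7 - ¼*21 = 7 - 21/4 = 7/4)
-2831/4667 + k(a, z)/373 = -2831/4667 + (7/4)/373 = -2831*1/4667 + (7/4)*(1/373) = -2831/4667 + 7/1492 = -4191183/6963164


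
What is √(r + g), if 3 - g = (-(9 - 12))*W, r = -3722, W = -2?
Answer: I*√3713 ≈ 60.934*I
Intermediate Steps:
g = 9 (g = 3 - (-(9 - 12))*(-2) = 3 - (-1*(-3))*(-2) = 3 - 3*(-2) = 3 - 1*(-6) = 3 + 6 = 9)
√(r + g) = √(-3722 + 9) = √(-3713) = I*√3713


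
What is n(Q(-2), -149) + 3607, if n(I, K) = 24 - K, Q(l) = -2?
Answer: 3780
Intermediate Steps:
n(Q(-2), -149) + 3607 = (24 - 1*(-149)) + 3607 = (24 + 149) + 3607 = 173 + 3607 = 3780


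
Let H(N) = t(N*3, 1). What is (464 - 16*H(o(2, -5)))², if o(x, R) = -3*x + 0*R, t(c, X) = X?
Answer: 200704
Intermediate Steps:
o(x, R) = -3*x (o(x, R) = -3*x + 0 = -3*x)
H(N) = 1
(464 - 16*H(o(2, -5)))² = (464 - 16*1)² = (464 - 16)² = 448² = 200704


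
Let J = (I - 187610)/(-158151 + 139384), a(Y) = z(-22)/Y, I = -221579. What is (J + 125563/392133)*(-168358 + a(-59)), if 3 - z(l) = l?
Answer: -11001666499112958/2953676467 ≈ -3.7247e+6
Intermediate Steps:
z(l) = 3 - l
a(Y) = 25/Y (a(Y) = (3 - 1*(-22))/Y = (3 + 22)/Y = 25/Y)
J = 409189/18767 (J = (-221579 - 187610)/(-158151 + 139384) = -409189/(-18767) = -409189*(-1/18767) = 409189/18767 ≈ 21.804)
(J + 125563/392133)*(-168358 + a(-59)) = (409189/18767 + 125563/392133)*(-168358 + 25/(-59)) = (409189/18767 + 125563*(1/392133))*(-168358 + 25*(-1/59)) = (409189/18767 + 125563/392133)*(-168358 - 25/59) = (23258992994/1051308573)*(-9933147/59) = -11001666499112958/2953676467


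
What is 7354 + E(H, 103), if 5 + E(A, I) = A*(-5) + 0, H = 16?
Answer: 7269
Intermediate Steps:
E(A, I) = -5 - 5*A (E(A, I) = -5 + (A*(-5) + 0) = -5 + (-5*A + 0) = -5 - 5*A)
7354 + E(H, 103) = 7354 + (-5 - 5*16) = 7354 + (-5 - 80) = 7354 - 85 = 7269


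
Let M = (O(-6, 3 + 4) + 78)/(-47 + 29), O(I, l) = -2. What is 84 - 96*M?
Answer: 1468/3 ≈ 489.33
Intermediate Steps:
M = -38/9 (M = (-2 + 78)/(-47 + 29) = 76/(-18) = 76*(-1/18) = -38/9 ≈ -4.2222)
84 - 96*M = 84 - 96*(-38/9) = 84 + 1216/3 = 1468/3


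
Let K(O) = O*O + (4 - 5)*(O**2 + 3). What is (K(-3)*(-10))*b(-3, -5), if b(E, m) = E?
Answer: -90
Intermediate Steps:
K(O) = -3 (K(O) = O**2 - (3 + O**2) = O**2 + (-3 - O**2) = -3)
(K(-3)*(-10))*b(-3, -5) = -3*(-10)*(-3) = 30*(-3) = -90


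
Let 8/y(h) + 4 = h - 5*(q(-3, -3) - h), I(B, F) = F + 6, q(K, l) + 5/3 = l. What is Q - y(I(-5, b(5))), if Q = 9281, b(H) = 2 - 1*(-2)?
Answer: 1104427/119 ≈ 9280.9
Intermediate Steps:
q(K, l) = -5/3 + l
b(H) = 4 (b(H) = 2 + 2 = 4)
I(B, F) = 6 + F
y(h) = 8/(58/3 + 6*h) (y(h) = 8/(-4 + (h - 5*((-5/3 - 3) - h))) = 8/(-4 + (h - 5*(-14/3 - h))) = 8/(-4 + (h + (70/3 + 5*h))) = 8/(-4 + (70/3 + 6*h)) = 8/(58/3 + 6*h))
Q - y(I(-5, b(5))) = 9281 - 12/(29 + 9*(6 + 4)) = 9281 - 12/(29 + 9*10) = 9281 - 12/(29 + 90) = 9281 - 12/119 = 1104427/119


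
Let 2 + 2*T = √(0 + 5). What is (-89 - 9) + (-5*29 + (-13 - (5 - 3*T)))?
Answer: -264 + 3*√5/2 ≈ -260.65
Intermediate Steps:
T = -1 + √5/2 (T = -1 + √(0 + 5)/2 = -1 + √5/2 ≈ 0.11803)
(-89 - 9) + (-5*29 + (-13 - (5 - 3*T))) = (-89 - 9) + (-5*29 + (-13 - (5 - 3*(-1 + √5/2)))) = -98 + (-145 + (-13 - (5 + (3 - 3*√5/2)))) = -98 + (-145 + (-13 - (8 - 3*√5/2))) = -98 + (-145 + (-13 + (-8 + 3*√5/2))) = -98 + (-145 + (-21 + 3*√5/2)) = -98 + (-166 + 3*√5/2) = -264 + 3*√5/2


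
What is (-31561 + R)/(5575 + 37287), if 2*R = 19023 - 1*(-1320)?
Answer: -42779/85724 ≈ -0.49903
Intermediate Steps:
R = 20343/2 (R = (19023 - 1*(-1320))/2 = (19023 + 1320)/2 = (½)*20343 = 20343/2 ≈ 10172.)
(-31561 + R)/(5575 + 37287) = (-31561 + 20343/2)/(5575 + 37287) = -42779/2/42862 = -42779/2*1/42862 = -42779/85724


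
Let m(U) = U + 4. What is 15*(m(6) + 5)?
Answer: 225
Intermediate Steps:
m(U) = 4 + U
15*(m(6) + 5) = 15*((4 + 6) + 5) = 15*(10 + 5) = 15*15 = 225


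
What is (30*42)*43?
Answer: 54180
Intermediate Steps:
(30*42)*43 = 1260*43 = 54180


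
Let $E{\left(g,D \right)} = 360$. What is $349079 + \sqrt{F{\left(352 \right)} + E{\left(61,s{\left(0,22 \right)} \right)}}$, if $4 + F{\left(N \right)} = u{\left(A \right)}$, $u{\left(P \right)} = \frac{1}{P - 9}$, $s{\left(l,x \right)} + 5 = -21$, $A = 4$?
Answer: $349079 + \frac{\sqrt{8895}}{5} \approx 3.491 \cdot 10^{5}$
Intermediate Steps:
$s{\left(l,x \right)} = -26$ ($s{\left(l,x \right)} = -5 - 21 = -26$)
$u{\left(P \right)} = \frac{1}{-9 + P}$
$F{\left(N \right)} = - \frac{21}{5}$ ($F{\left(N \right)} = -4 + \frac{1}{-9 + 4} = -4 + \frac{1}{-5} = -4 - \frac{1}{5} = - \frac{21}{5}$)
$349079 + \sqrt{F{\left(352 \right)} + E{\left(61,s{\left(0,22 \right)} \right)}} = 349079 + \sqrt{- \frac{21}{5} + 360} = 349079 + \sqrt{\frac{1779}{5}} = 349079 + \frac{\sqrt{8895}}{5}$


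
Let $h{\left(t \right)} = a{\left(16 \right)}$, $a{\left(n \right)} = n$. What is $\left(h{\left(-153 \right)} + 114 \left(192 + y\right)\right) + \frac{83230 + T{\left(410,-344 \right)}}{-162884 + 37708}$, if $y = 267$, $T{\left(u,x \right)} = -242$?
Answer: $\frac{1637969801}{31294} \approx 52341.0$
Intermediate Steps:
$h{\left(t \right)} = 16$
$\left(h{\left(-153 \right)} + 114 \left(192 + y\right)\right) + \frac{83230 + T{\left(410,-344 \right)}}{-162884 + 37708} = \left(16 + 114 \left(192 + 267\right)\right) + \frac{83230 - 242}{-162884 + 37708} = \left(16 + 114 \cdot 459\right) + \frac{82988}{-125176} = \left(16 + 52326\right) + 82988 \left(- \frac{1}{125176}\right) = 52342 - \frac{20747}{31294} = \frac{1637969801}{31294}$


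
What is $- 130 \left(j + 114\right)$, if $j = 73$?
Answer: $-24310$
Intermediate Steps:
$- 130 \left(j + 114\right) = - 130 \left(73 + 114\right) = \left(-130\right) 187 = -24310$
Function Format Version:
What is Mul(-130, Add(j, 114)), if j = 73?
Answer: -24310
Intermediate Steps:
Mul(-130, Add(j, 114)) = Mul(-130, Add(73, 114)) = Mul(-130, 187) = -24310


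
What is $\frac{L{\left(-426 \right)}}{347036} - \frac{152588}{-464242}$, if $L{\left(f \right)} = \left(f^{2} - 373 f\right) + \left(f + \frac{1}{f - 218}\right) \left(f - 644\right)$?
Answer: $\frac{68035540267411}{25938498560632} \approx 2.623$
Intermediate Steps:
$L{\left(f \right)} = f^{2} - 373 f + \left(-644 + f\right) \left(f + \frac{1}{-218 + f}\right)$ ($L{\left(f \right)} = \left(f^{2} - 373 f\right) + \left(f + \frac{1}{-218 + f}\right) \left(-644 + f\right) = \left(f^{2} - 373 f\right) + \left(-644 + f\right) \left(f + \frac{1}{-218 + f}\right) = f^{2} - 373 f + \left(-644 + f\right) \left(f + \frac{1}{-218 + f}\right)$)
$\frac{L{\left(-426 \right)}}{347036} - \frac{152588}{-464242} = \frac{\frac{1}{-218 - 426} \left(-644 - 1453 \left(-426\right)^{2} + 2 \left(-426\right)^{3} + 221707 \left(-426\right)\right)}{347036} - \frac{152588}{-464242} = \frac{-644 - 263684628 + 2 \left(-77308776\right) - 94447182}{-644} \cdot \frac{1}{347036} - - \frac{76294}{232121} = - \frac{-644 - 263684628 - 154617552 - 94447182}{644} \cdot \frac{1}{347036} + \frac{76294}{232121} = \left(- \frac{1}{644}\right) \left(-512750006\right) \frac{1}{347036} + \frac{76294}{232121} = \frac{256375003}{322} \cdot \frac{1}{347036} + \frac{76294}{232121} = \frac{256375003}{111745592} + \frac{76294}{232121} = \frac{68035540267411}{25938498560632}$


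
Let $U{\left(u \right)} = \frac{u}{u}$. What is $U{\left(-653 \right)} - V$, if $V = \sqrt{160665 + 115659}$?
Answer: $1 - 2 \sqrt{69081} \approx -524.67$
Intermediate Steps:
$V = 2 \sqrt{69081}$ ($V = \sqrt{276324} = 2 \sqrt{69081} \approx 525.67$)
$U{\left(u \right)} = 1$
$U{\left(-653 \right)} - V = 1 - 2 \sqrt{69081}$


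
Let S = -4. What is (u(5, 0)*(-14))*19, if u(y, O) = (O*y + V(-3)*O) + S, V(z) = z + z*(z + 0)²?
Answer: 1064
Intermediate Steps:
V(z) = z + z³ (V(z) = z + z*z² = z + z³)
u(y, O) = -4 - 30*O + O*y (u(y, O) = (O*y + (-3 + (-3)³)*O) - 4 = (O*y + (-3 - 27)*O) - 4 = (O*y - 30*O) - 4 = (-30*O + O*y) - 4 = -4 - 30*O + O*y)
(u(5, 0)*(-14))*19 = ((-4 - 30*0 + 0*5)*(-14))*19 = ((-4 + 0 + 0)*(-14))*19 = -4*(-14)*19 = 56*19 = 1064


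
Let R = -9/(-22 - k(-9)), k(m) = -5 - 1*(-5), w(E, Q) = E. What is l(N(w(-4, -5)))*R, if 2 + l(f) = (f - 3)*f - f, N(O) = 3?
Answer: -45/22 ≈ -2.0455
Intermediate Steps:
k(m) = 0 (k(m) = -5 + 5 = 0)
l(f) = -2 - f + f*(-3 + f) (l(f) = -2 + ((f - 3)*f - f) = -2 + ((-3 + f)*f - f) = -2 + (f*(-3 + f) - f) = -2 + (-f + f*(-3 + f)) = -2 - f + f*(-3 + f))
R = 9/22 (R = -9/(-22 - 1*0) = -9/(-22 + 0) = -9/(-22) = -9*(-1/22) = 9/22 ≈ 0.40909)
l(N(w(-4, -5)))*R = (-2 + 3² - 4*3)*(9/22) = (-2 + 9 - 12)*(9/22) = -5*9/22 = -45/22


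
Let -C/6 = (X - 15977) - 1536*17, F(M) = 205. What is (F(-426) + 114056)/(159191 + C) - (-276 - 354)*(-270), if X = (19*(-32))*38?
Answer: -93614250639/550349 ≈ -1.7010e+5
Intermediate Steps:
X = -23104 (X = -608*38 = -23104)
C = 391158 (C = -6*((-23104 - 15977) - 1536*17) = -6*(-39081 - 26112) = -6*(-65193) = 391158)
(F(-426) + 114056)/(159191 + C) - (-276 - 354)*(-270) = (205 + 114056)/(159191 + 391158) - (-276 - 354)*(-270) = 114261/550349 - (-630)*(-270) = 114261*(1/550349) - 1*170100 = 114261/550349 - 170100 = -93614250639/550349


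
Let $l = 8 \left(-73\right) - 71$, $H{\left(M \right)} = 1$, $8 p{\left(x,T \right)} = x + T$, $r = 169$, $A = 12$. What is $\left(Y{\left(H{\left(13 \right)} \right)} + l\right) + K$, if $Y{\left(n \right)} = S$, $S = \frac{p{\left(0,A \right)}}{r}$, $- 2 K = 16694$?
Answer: $- \frac{3042673}{338} \approx -9002.0$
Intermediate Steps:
$K = -8347$ ($K = \left(- \frac{1}{2}\right) 16694 = -8347$)
$p{\left(x,T \right)} = \frac{T}{8} + \frac{x}{8}$ ($p{\left(x,T \right)} = \frac{x + T}{8} = \frac{T + x}{8} = \frac{T}{8} + \frac{x}{8}$)
$l = -655$ ($l = -584 - 71 = -655$)
$S = \frac{3}{338}$ ($S = \frac{\frac{1}{8} \cdot 12 + \frac{1}{8} \cdot 0}{169} = \left(\frac{3}{2} + 0\right) \frac{1}{169} = \frac{3}{2} \cdot \frac{1}{169} = \frac{3}{338} \approx 0.0088757$)
$Y{\left(n \right)} = \frac{3}{338}$
$\left(Y{\left(H{\left(13 \right)} \right)} + l\right) + K = \left(\frac{3}{338} - 655\right) - 8347 = - \frac{221387}{338} - 8347 = - \frac{3042673}{338}$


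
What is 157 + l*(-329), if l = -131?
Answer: 43256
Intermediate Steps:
157 + l*(-329) = 157 - 131*(-329) = 157 + 43099 = 43256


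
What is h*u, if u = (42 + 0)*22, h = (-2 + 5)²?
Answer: 8316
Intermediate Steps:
h = 9 (h = 3² = 9)
u = 924 (u = 42*22 = 924)
h*u = 9*924 = 8316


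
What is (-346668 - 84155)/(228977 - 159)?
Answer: -430823/228818 ≈ -1.8828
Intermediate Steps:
(-346668 - 84155)/(228977 - 159) = -430823/228818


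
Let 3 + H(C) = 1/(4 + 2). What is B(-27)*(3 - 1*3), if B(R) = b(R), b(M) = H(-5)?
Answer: 0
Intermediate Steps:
H(C) = -17/6 (H(C) = -3 + 1/(4 + 2) = -3 + 1/6 = -3 + ⅙ = -17/6)
b(M) = -17/6
B(R) = -17/6
B(-27)*(3 - 1*3) = -17*(3 - 1*3)/6 = -17*(3 - 3)/6 = -17/6*0 = 0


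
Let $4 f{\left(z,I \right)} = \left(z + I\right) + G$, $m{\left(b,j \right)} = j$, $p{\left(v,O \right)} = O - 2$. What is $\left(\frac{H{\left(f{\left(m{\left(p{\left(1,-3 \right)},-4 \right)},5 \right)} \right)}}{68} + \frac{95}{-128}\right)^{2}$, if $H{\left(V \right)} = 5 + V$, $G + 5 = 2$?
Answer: $\frac{2163841}{4734976} \approx 0.45699$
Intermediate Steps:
$p{\left(v,O \right)} = -2 + O$
$G = -3$ ($G = -5 + 2 = -3$)
$f{\left(z,I \right)} = - \frac{3}{4} + \frac{I}{4} + \frac{z}{4}$ ($f{\left(z,I \right)} = \frac{\left(z + I\right) - 3}{4} = \frac{\left(I + z\right) - 3}{4} = \frac{-3 + I + z}{4} = - \frac{3}{4} + \frac{I}{4} + \frac{z}{4}$)
$\left(\frac{H{\left(f{\left(m{\left(p{\left(1,-3 \right)},-4 \right)},5 \right)} \right)}}{68} + \frac{95}{-128}\right)^{2} = \left(\frac{5 + \left(- \frac{3}{4} + \frac{1}{4} \cdot 5 + \frac{1}{4} \left(-4\right)\right)}{68} + \frac{95}{-128}\right)^{2} = \left(\left(5 - \frac{1}{2}\right) \frac{1}{68} + 95 \left(- \frac{1}{128}\right)\right)^{2} = \left(\left(5 - \frac{1}{2}\right) \frac{1}{68} - \frac{95}{128}\right)^{2} = \left(\frac{9}{2} \cdot \frac{1}{68} - \frac{95}{128}\right)^{2} = \left(\frac{9}{136} - \frac{95}{128}\right)^{2} = \left(- \frac{1471}{2176}\right)^{2} = \frac{2163841}{4734976}$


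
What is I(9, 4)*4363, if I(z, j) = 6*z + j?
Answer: 253054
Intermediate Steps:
I(z, j) = j + 6*z
I(9, 4)*4363 = (4 + 6*9)*4363 = (4 + 54)*4363 = 58*4363 = 253054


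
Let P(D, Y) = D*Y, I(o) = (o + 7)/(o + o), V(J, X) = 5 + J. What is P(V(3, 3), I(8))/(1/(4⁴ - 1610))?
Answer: -10155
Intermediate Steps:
I(o) = (7 + o)/(2*o) (I(o) = (7 + o)/((2*o)) = (7 + o)*(1/(2*o)) = (7 + o)/(2*o))
P(V(3, 3), I(8))/(1/(4⁴ - 1610)) = ((5 + 3)*((½)*(7 + 8)/8))/(1/(4⁴ - 1610)) = (8*((½)*(⅛)*15))/(1/(256 - 1610)) = (8*(15/16))/(1/(-1354)) = 15/(2*(-1/1354)) = (15/2)*(-1354) = -10155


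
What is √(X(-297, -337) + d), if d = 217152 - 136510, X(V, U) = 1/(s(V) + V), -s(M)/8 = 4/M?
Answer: √627006307828649/88177 ≈ 283.98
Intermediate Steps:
s(M) = -32/M
X(V, U) = 1/(V - 32/V) (X(V, U) = 1/(-32/V + V) = 1/(V - 32/V))
d = 80642
√(X(-297, -337) + d) = √(-297/(-32 + (-297)²) + 80642) = √(-297/(-32 + 88209) + 80642) = √(-297/88177 + 80642) = √(7110769337/88177) = √627006307828649/88177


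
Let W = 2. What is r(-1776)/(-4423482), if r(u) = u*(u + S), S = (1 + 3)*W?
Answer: -523328/737247 ≈ -0.70984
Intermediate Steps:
S = 8 (S = (1 + 3)*2 = 4*2 = 8)
r(u) = u*(8 + u) (r(u) = u*(u + 8) = u*(8 + u))
r(-1776)/(-4423482) = -1776*(8 - 1776)/(-4423482) = -1776*(-1768)*(-1/4423482) = 3139968*(-1/4423482) = -523328/737247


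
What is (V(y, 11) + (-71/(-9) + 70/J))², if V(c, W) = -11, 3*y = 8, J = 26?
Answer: 2401/13689 ≈ 0.17540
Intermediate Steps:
y = 8/3 (y = (⅓)*8 = 8/3 ≈ 2.6667)
(V(y, 11) + (-71/(-9) + 70/J))² = (-11 + (-71/(-9) + 70/26))² = (-11 + (-71*(-⅑) + 70*(1/26)))² = (-11 + (71/9 + 35/13))² = (-11 + 1238/117)² = (-49/117)² = 2401/13689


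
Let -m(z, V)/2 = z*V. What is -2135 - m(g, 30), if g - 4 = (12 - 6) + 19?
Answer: -395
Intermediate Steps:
g = 29 (g = 4 + ((12 - 6) + 19) = 4 + (6 + 19) = 4 + 25 = 29)
m(z, V) = -2*V*z (m(z, V) = -2*z*V = -2*V*z)
-2135 - m(g, 30) = -2135 - (-2)*30*29 = -2135 - 1*(-1740) = -2135 + 1740 = -395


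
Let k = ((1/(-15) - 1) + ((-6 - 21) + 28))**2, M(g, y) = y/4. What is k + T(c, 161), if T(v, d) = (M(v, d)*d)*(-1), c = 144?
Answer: -5832221/900 ≈ -6480.2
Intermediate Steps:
M(g, y) = y/4 (M(g, y) = y*(1/4) = y/4)
k = 1/225 (k = ((-1/15 - 1) + (-27 + 28))**2 = (-16/15 + 1)**2 = (-1/15)**2 = 1/225 ≈ 0.0044444)
T(v, d) = -d**2/4 (T(v, d) = ((d/4)*d)*(-1) = (d**2/4)*(-1) = -d**2/4)
k + T(c, 161) = 1/225 - 1/4*161**2 = 1/225 - 1/4*25921 = 1/225 - 25921/4 = -5832221/900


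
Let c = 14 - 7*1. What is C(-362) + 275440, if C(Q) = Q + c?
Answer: 275085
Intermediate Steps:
c = 7 (c = 14 - 7 = 7)
C(Q) = 7 + Q (C(Q) = Q + 7 = 7 + Q)
C(-362) + 275440 = (7 - 362) + 275440 = -355 + 275440 = 275085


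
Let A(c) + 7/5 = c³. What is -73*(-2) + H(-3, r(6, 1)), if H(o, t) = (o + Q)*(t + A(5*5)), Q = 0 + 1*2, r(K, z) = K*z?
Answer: -77418/5 ≈ -15484.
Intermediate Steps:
A(c) = -7/5 + c³
Q = 2 (Q = 0 + 2 = 2)
H(o, t) = (2 + o)*(78118/5 + t) (H(o, t) = (o + 2)*(t + (-7/5 + (5*5)³)) = (2 + o)*(t + (-7/5 + 25³)) = (2 + o)*(t + (-7/5 + 15625)) = (2 + o)*(t + 78118/5) = (2 + o)*(78118/5 + t))
-73*(-2) + H(-3, r(6, 1)) = -73*(-2) + (156236/5 + 2*(6*1) + (78118/5)*(-3) - 18) = 146 + (156236/5 + 2*6 - 234354/5 - 3*6) = 146 + (156236/5 + 12 - 234354/5 - 18) = 146 - 78148/5 = -77418/5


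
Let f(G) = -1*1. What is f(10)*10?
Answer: -10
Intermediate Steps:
f(G) = -1
f(10)*10 = -1*10 = -10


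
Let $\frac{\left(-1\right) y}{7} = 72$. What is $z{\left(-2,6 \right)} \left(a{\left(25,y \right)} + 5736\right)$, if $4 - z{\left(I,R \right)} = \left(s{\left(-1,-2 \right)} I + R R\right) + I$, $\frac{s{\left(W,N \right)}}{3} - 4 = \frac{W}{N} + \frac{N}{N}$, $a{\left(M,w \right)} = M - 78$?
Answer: $17049$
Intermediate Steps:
$y = -504$ ($y = \left(-7\right) 72 = -504$)
$a{\left(M,w \right)} = -78 + M$
$s{\left(W,N \right)} = 15 + \frac{3 W}{N}$ ($s{\left(W,N \right)} = 12 + 3 \left(\frac{W}{N} + \frac{N}{N}\right) = 12 + 3 \left(\frac{W}{N} + 1\right) = 12 + 3 \left(1 + \frac{W}{N}\right) = 12 + \left(3 + \frac{3 W}{N}\right) = 15 + \frac{3 W}{N}$)
$z{\left(I,R \right)} = 4 - R^{2} - \frac{35 I}{2}$ ($z{\left(I,R \right)} = 4 - \left(\left(\left(15 + 3 \left(-1\right) \frac{1}{-2}\right) I + R R\right) + I\right) = 4 - \left(\left(\left(15 + 3 \left(-1\right) \left(- \frac{1}{2}\right)\right) I + R^{2}\right) + I\right) = 4 - \left(\left(\left(15 + \frac{3}{2}\right) I + R^{2}\right) + I\right) = 4 - \left(\left(\frac{33 I}{2} + R^{2}\right) + I\right) = 4 - \left(\left(R^{2} + \frac{33 I}{2}\right) + I\right) = 4 - \left(R^{2} + \frac{35 I}{2}\right) = 4 - R^{2} - \frac{35 I}{2}$)
$z{\left(-2,6 \right)} \left(a{\left(25,y \right)} + 5736\right) = \left(4 - 6^{2} - -35\right) \left(\left(-78 + 25\right) + 5736\right) = \left(4 - 36 + 35\right) \left(-53 + 5736\right) = \left(4 - 36 + 35\right) 5683 = 3 \cdot 5683 = 17049$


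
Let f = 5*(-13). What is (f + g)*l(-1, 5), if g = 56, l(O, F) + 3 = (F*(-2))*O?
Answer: -63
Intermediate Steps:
l(O, F) = -3 - 2*F*O (l(O, F) = -3 + (F*(-2))*O = -3 + (-2*F)*O = -3 - 2*F*O)
f = -65
(f + g)*l(-1, 5) = (-65 + 56)*(-3 - 2*5*(-1)) = -9*(-3 + 10) = -9*7 = -63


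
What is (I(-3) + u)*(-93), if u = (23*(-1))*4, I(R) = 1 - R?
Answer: 8184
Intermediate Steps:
u = -92 (u = -23*4 = -92)
(I(-3) + u)*(-93) = ((1 - 1*(-3)) - 92)*(-93) = ((1 + 3) - 92)*(-93) = (4 - 92)*(-93) = -88*(-93) = 8184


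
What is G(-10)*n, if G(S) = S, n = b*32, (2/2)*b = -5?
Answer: 1600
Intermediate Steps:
b = -5
n = -160 (n = -5*32 = -160)
G(-10)*n = -10*(-160) = 1600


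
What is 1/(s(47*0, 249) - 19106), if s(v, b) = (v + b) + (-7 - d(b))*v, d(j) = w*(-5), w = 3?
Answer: -1/18857 ≈ -5.3031e-5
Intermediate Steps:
d(j) = -15 (d(j) = 3*(-5) = -15)
s(v, b) = b + 9*v (s(v, b) = (v + b) + (-7 - 1*(-15))*v = (b + v) + (-7 + 15)*v = (b + v) + 8*v = b + 9*v)
1/(s(47*0, 249) - 19106) = 1/((249 + 9*(47*0)) - 19106) = 1/((249 + 9*0) - 19106) = 1/((249 + 0) - 19106) = 1/(249 - 19106) = 1/(-18857) = -1/18857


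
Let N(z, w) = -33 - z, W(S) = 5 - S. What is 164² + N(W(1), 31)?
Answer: 26859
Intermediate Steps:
164² + N(W(1), 31) = 164² + (-33 - (5 - 1*1)) = 26896 + (-33 - (5 - 1)) = 26896 + (-33 - 1*4) = 26896 + (-33 - 4) = 26896 - 37 = 26859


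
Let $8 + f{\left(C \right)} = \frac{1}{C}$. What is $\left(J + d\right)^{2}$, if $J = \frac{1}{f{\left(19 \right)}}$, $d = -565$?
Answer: $\frac{7281891556}{22801} \approx 3.1937 \cdot 10^{5}$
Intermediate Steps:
$f{\left(C \right)} = -8 + \frac{1}{C}$
$J = - \frac{19}{151}$ ($J = \frac{1}{-8 + \frac{1}{19}} = \frac{1}{- \frac{151}{19}} = - \frac{19}{151} \approx -0.12583$)
$\left(J + d\right)^{2} = \left(- \frac{19}{151} - 565\right)^{2} = \left(- \frac{85334}{151}\right)^{2} = \frac{7281891556}{22801}$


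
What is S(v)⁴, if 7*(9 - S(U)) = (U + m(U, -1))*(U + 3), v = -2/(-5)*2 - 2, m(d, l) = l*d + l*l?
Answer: 8767700496/1500625 ≈ 5842.7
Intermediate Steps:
m(d, l) = l² + d*l (m(d, l) = d*l + l² = l² + d*l)
v = -6/5 (v = -2*(-⅕)*2 - 2 = (⅖)*2 - 2 = ⅘ - 2 = -6/5 ≈ -1.2000)
S(U) = 60/7 - U/7 (S(U) = 9 - (U - (U - 1))*(U + 3)/7 = 9 - (U - (-1 + U))*(3 + U)/7 = 9 - (U + (1 - U))*(3 + U)/7 = 9 - (3 + U)/7 = 9 + (-3/7 - U/7) = 60/7 - U/7)
S(v)⁴ = (60/7 - ⅐*(-6/5))⁴ = (60/7 + 6/35)⁴ = (306/35)⁴ = 8767700496/1500625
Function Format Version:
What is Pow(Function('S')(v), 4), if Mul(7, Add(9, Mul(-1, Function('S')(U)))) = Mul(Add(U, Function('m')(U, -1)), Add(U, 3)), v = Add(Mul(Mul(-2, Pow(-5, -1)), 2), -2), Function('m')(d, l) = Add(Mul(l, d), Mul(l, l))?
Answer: Rational(8767700496, 1500625) ≈ 5842.7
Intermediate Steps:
Function('m')(d, l) = Add(Pow(l, 2), Mul(d, l)) (Function('m')(d, l) = Add(Mul(d, l), Pow(l, 2)) = Add(Pow(l, 2), Mul(d, l)))
v = Rational(-6, 5) (v = Add(Mul(Mul(-2, Rational(-1, 5)), 2), -2) = Add(Mul(Rational(2, 5), 2), -2) = Add(Rational(4, 5), -2) = Rational(-6, 5) ≈ -1.2000)
Function('S')(U) = Add(Rational(60, 7), Mul(Rational(-1, 7), U)) (Function('S')(U) = Add(9, Mul(Rational(-1, 7), Mul(Add(U, Mul(-1, Add(U, -1))), Add(U, 3)))) = Add(9, Mul(Rational(-1, 7), Mul(Add(U, Mul(-1, Add(-1, U))), Add(3, U)))) = Add(9, Mul(Rational(-1, 7), Mul(Add(U, Add(1, Mul(-1, U))), Add(3, U)))) = Add(9, Mul(Rational(-1, 7), Mul(1, Add(3, U)))) = Add(9, Mul(Rational(-1, 7), Add(3, U))) = Add(9, Add(Rational(-3, 7), Mul(Rational(-1, 7), U))) = Add(Rational(60, 7), Mul(Rational(-1, 7), U)))
Pow(Function('S')(v), 4) = Pow(Add(Rational(60, 7), Mul(Rational(-1, 7), Rational(-6, 5))), 4) = Pow(Add(Rational(60, 7), Rational(6, 35)), 4) = Pow(Rational(306, 35), 4) = Rational(8767700496, 1500625)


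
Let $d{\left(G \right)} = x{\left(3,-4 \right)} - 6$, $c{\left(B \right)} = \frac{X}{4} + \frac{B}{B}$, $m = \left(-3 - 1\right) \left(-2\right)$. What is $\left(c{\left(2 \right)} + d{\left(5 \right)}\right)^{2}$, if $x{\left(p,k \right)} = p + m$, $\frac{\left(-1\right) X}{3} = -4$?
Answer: $81$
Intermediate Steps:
$X = 12$ ($X = \left(-3\right) \left(-4\right) = 12$)
$m = 8$ ($m = \left(-4\right) \left(-2\right) = 8$)
$x{\left(p,k \right)} = 8 + p$ ($x{\left(p,k \right)} = p + 8 = 8 + p$)
$c{\left(B \right)} = 4$ ($c{\left(B \right)} = \frac{12}{4} + \frac{B}{B} = 12 \cdot \frac{1}{4} + 1 = 3 + 1 = 4$)
$d{\left(G \right)} = 5$ ($d{\left(G \right)} = \left(8 + 3\right) - 6 = 11 - 6 = 5$)
$\left(c{\left(2 \right)} + d{\left(5 \right)}\right)^{2} = \left(4 + 5\right)^{2} = 9^{2} = 81$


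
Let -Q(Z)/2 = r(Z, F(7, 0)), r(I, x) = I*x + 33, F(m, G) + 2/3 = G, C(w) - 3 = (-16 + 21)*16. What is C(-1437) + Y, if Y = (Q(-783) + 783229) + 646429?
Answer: 1428631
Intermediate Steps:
C(w) = 83 (C(w) = 3 + (-16 + 21)*16 = 3 + 5*16 = 3 + 80 = 83)
F(m, G) = -2/3 + G
r(I, x) = 33 + I*x
Q(Z) = -66 + 4*Z/3 (Q(Z) = -2*(33 + Z*(-2/3 + 0)) = -2*(33 + Z*(-2/3)) = -2*(33 - 2*Z/3) = -66 + 4*Z/3)
Y = 1428548 (Y = ((-66 + (4/3)*(-783)) + 783229) + 646429 = ((-66 - 1044) + 783229) + 646429 = (-1110 + 783229) + 646429 = 782119 + 646429 = 1428548)
C(-1437) + Y = 83 + 1428548 = 1428631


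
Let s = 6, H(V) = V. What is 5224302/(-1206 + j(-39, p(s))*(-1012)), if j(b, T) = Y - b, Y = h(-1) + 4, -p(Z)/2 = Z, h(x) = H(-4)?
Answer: -870717/6779 ≈ -128.44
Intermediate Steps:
h(x) = -4
p(Z) = -2*Z
Y = 0 (Y = -4 + 4 = 0)
j(b, T) = -b (j(b, T) = 0 - b = -b)
5224302/(-1206 + j(-39, p(s))*(-1012)) = 5224302/(-1206 - 1*(-39)*(-1012)) = 5224302/(-1206 + 39*(-1012)) = 5224302/(-1206 - 39468) = 5224302/(-40674) = 5224302*(-1/40674) = -870717/6779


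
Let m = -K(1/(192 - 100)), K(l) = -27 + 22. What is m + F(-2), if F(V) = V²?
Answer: 9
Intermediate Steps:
K(l) = -5
m = 5 (m = -1*(-5) = 5)
m + F(-2) = 5 + (-2)² = 5 + 4 = 9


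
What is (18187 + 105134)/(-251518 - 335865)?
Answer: -123321/587383 ≈ -0.20995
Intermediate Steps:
(18187 + 105134)/(-251518 - 335865) = 123321/(-587383) = 123321*(-1/587383) = -123321/587383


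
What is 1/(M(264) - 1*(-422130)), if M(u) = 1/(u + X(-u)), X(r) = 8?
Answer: 272/114819361 ≈ 2.3689e-6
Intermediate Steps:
M(u) = 1/(8 + u) (M(u) = 1/(u + 8) = 1/(8 + u))
1/(M(264) - 1*(-422130)) = 1/(1/(8 + 264) - 1*(-422130)) = 1/(1/272 + 422130) = 1/(114819361/272) = 272/114819361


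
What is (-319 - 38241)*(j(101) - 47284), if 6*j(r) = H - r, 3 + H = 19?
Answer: 5471451920/3 ≈ 1.8238e+9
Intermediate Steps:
H = 16 (H = -3 + 19 = 16)
j(r) = 8/3 - r/6 (j(r) = (16 - r)/6 = 8/3 - r/6)
(-319 - 38241)*(j(101) - 47284) = (-319 - 38241)*((8/3 - ⅙*101) - 47284) = -38560*((8/3 - 101/6) - 47284) = -38560*(-85/6 - 47284) = -38560*(-283789/6) = 5471451920/3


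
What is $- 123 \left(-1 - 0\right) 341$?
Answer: $41943$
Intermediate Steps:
$- 123 \left(-1 - 0\right) 341 = - 123 \left(-1 + 0\right) 341 = - 123 \left(\left(-1\right) 341\right) = \left(-123\right) \left(-341\right) = 41943$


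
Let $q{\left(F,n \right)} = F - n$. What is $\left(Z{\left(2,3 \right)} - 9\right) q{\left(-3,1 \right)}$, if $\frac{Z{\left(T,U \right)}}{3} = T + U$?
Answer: $-24$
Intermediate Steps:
$Z{\left(T,U \right)} = 3 T + 3 U$ ($Z{\left(T,U \right)} = 3 \left(T + U\right) = 3 T + 3 U$)
$\left(Z{\left(2,3 \right)} - 9\right) q{\left(-3,1 \right)} = \left(\left(3 \cdot 2 + 3 \cdot 3\right) - 9\right) \left(-3 - 1\right) = \left(\left(6 + 9\right) - 9\right) \left(-3 - 1\right) = \left(15 - 9\right) \left(-4\right) = 6 \left(-4\right) = -24$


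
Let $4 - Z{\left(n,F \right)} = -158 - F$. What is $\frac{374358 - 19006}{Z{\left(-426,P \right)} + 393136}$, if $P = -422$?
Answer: $\frac{88838}{98219} \approx 0.90449$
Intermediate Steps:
$Z{\left(n,F \right)} = 162 + F$ ($Z{\left(n,F \right)} = 4 - \left(-158 - F\right) = 4 + \left(158 + F\right) = 162 + F$)
$\frac{374358 - 19006}{Z{\left(-426,P \right)} + 393136} = \frac{374358 - 19006}{\left(162 - 422\right) + 393136} = \frac{355352}{-260 + 393136} = \frac{355352}{392876} = 355352 \cdot \frac{1}{392876} = \frac{88838}{98219}$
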